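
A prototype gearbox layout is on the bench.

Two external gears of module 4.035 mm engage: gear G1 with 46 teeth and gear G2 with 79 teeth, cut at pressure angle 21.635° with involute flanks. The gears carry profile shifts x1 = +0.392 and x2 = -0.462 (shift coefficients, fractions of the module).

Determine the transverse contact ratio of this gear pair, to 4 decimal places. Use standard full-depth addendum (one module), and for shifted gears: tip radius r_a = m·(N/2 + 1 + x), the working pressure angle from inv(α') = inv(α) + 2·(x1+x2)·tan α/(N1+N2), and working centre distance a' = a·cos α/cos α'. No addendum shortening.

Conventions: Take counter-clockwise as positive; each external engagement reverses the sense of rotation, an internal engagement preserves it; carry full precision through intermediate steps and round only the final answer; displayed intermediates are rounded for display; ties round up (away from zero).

topology: single-mesh involute geometry — m = 4.035, 46T/79T pair
base radii: r_b1 = 86.267021, r_b2 = 148.154232
tip radii: r_a1 = 98.421720, r_a2 = 161.553330
inv(α') = inv(21.635°) + 2·(+0.392-0.462)·tan α/(46+79) = 0.01858859  ⇒  α' = 21.47186°
a' = a·cos α / cos α' = 252.1875·cos 21.635°/cos 21.47186° = 251.904034
action lengths: √(r_a1²−r_b1²) = 47.379701, √(r_a2²−r_b2²) = 64.418957
base pitch p_b = π·m·cos α = 11.783297
CR = (47.379701 + 64.418957 − 251.904034·sin 21.47186°)/11.783297 = 1.662577
contact ratio ≈ 1.6626

1.6626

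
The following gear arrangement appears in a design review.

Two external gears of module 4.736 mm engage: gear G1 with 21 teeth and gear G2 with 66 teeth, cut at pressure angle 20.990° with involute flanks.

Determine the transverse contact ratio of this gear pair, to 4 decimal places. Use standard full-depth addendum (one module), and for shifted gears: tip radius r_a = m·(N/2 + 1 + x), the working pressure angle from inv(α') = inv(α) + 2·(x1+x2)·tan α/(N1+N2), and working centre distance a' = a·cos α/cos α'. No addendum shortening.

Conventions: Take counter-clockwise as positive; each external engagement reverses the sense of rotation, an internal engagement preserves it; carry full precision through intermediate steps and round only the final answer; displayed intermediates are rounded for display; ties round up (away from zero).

1.6393

class = single-mesh tooth geometry [involute pair 21T × 66T, m = 4.736]
base radii: r_b1 = 46.428197, r_b2 = 145.917191
tip radii: r_a1 = 54.464000, r_a2 = 161.024000
no profile shift: α' = α, a' = a
action lengths: √(r_a1²−r_b1²) = 28.473669, √(r_a2²−r_b2²) = 68.094802
base pitch p_b = π·m·cos α = 13.891284
CR = (28.473669 + 68.094802 − 206.016000·sin 20.99000°)/13.891284 = 1.639338
contact ratio ≈ 1.6393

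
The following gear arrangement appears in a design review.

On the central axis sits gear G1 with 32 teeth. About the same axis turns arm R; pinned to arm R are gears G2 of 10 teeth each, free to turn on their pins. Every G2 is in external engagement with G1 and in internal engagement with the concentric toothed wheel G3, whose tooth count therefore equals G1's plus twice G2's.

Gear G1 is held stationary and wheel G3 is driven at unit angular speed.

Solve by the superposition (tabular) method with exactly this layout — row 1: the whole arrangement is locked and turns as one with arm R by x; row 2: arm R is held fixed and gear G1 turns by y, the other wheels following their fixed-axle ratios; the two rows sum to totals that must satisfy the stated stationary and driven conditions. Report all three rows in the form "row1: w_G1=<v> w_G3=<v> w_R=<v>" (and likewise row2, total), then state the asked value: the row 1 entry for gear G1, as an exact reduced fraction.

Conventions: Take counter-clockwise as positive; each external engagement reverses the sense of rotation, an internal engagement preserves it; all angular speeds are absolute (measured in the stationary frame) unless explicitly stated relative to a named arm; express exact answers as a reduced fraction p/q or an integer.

topology: planetary set — G1 32T / G2 10T / G3 52T, arm = carrier (Willis)
row 1 — lock + rotate with arm: ω_sun = ω_ring = ω_arm = x
row 2 (arm held, sun turns y): ω_ring = −(32/52)·y, ω_arm = 0
boundary: total ω_sun = x + y = 0 and total ω_ring = x − (32/52)·y = 1  ⇒  y = -13/21, x = 13/21
row 2 ring = −(32/52)·(-13/21) = 8/21
totals (row 1 + row 2): sun 13/21 + (-13/21) = 0, ring 13/21 + 8/21 = 1, arm 13/21 + 0 = 13/21
asked cell (row1, sun) = 13/21

row1: w_G1=13/21 w_G3=13/21 w_R=13/21
row2: w_G1=-13/21 w_G3=8/21 w_R=0
total: w_G1=0 w_G3=1 w_R=13/21
asked value: 13/21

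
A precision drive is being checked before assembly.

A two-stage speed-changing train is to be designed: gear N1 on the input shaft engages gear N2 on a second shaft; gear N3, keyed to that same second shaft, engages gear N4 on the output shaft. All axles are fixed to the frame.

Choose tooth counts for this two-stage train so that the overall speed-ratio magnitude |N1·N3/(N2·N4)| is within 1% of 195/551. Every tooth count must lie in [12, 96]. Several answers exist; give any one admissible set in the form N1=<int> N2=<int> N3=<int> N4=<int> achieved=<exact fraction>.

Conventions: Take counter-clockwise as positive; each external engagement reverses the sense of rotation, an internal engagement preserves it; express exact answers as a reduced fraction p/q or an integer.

topology: fixed-axis compound train — 2 stages, target 195/551
target = 195/551 in lowest terms: an exact hit needs N1·N3 = k·195 and N2·N4 = k·551 for one integer k, every count in [12, 96]; additionally prefer no 1:1 stage (N1 ≠ N2, N3 ≠ N4)
k = 1: N1·N3 = 195 = 13·15, N2·N4 = 551 = 19·29
achieved = 13·15/(19·29) = 195/551; |achieved − target| = 0 ≤ 39/11020 ✓

N1=13 N2=19 N3=15 N4=29 achieved=195/551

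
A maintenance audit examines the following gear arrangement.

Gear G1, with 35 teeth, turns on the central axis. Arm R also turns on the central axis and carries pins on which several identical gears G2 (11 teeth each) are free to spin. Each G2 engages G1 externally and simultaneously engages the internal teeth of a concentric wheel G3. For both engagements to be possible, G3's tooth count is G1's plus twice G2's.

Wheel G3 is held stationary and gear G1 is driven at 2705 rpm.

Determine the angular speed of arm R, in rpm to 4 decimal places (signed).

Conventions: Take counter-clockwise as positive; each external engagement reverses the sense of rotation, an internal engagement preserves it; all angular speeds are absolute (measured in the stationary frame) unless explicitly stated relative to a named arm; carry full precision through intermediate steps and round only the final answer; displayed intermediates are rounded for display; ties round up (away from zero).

+1029.0761 rpm

recognized (axles ride arm R): planetary set, 35/11/57 teeth
normalise by the input: solve with ω_sun = 1, then scale by 2705 rpm
ring teeth: 35 + 2·11 = 57
35(ω_sun−ω_arm) = −57(ω_ring−ω_arm),  ω_ring = 0, ω_sun = 1
35(1−ω_arm) = −57(0−ω_arm)  ⇒  92·ω_arm = 35  ⇒  ω_arm = 35/92
scale: ω_arm = 35/92 × 2705 rpm = +1029.0761 rpm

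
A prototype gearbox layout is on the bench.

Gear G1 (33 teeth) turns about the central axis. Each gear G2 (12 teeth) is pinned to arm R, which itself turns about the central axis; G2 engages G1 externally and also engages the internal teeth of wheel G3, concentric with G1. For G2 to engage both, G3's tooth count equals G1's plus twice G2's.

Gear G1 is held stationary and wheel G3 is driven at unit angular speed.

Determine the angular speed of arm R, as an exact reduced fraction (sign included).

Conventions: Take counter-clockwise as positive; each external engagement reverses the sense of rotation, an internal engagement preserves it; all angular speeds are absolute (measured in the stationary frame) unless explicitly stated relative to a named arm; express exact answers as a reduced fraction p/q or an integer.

19/30

class = planetary set [G3 = 33+2·12 = 57; Willis about the carrier]
ring teeth: 33 + 2·12 = 57
33(ω_sun−ω_arm) = −57(ω_ring−ω_arm),  ω_sun = 0, ω_ring = 1
33(0−ω_arm) = −57(1−ω_arm)  ⇒  90·ω_arm = 57  ⇒  ω_arm = 19/30
exact speed ratio = 19/30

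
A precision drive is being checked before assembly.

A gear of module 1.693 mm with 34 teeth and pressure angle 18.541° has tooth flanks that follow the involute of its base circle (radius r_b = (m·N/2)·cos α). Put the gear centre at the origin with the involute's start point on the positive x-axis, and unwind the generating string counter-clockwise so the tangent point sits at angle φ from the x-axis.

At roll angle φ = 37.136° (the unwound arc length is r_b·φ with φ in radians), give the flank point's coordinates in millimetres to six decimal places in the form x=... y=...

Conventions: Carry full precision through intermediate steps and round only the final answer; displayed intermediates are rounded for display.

x=32.430683 y=2.374102

class = single-mesh tooth geometry [base-circle involute, m = 1.693, 34T]
pitch radius r_p = m·N/2 = 1.693·34/2 = 28.781000
base radius r_b = r_p·cos α = 28.781000·cos 18.541° = 27.287161
roll angle φ = 37.136° = 0.64814547 rad
x = r_b·(cos φ + φ·sin φ) = 32.430683
y = r_b·(sin φ − φ·cos φ) = 2.374102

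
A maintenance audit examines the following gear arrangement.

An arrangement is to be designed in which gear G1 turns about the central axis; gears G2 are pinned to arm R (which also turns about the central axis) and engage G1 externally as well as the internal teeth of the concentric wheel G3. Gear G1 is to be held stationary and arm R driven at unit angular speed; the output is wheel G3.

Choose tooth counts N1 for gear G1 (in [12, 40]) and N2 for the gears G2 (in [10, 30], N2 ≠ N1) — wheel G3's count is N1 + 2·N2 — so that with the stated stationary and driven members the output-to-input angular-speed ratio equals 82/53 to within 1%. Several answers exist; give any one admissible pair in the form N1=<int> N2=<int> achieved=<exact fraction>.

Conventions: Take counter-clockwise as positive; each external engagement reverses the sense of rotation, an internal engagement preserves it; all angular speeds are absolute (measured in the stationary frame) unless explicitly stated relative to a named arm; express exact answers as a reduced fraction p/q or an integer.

N1=29 N2=12 achieved=82/53

design class (target 82/53): planetary set
Willis with ω_sun = 0: ω_ring/ω_arm = (N1+N3)/N3; set equal to 82/53  ⇒  N3/N1 = 1/(82/53 − 1) = 53/29
N3 = N1 + 2·N2  ⇒  N2/N1 = (N3/N1 − 1)/2 = (53/29 − 1)/2 = 12/29
smallest multiple with N1 ≥ 12 and N2 ≥ 10: k = 1  ⇒  N1 = 1·29 = 29, N2 = 1·12 = 12 (N1 ≤ 40, N2 ≤ 30, N2 ≠ N1 ✓), N3 = 29 + 2·12 = 53
check: (N1+N3)/N3 with N1 = 29, N3 = 53 gives 82/53; |achieved − target| = 0 ≤ 41/2650 ✓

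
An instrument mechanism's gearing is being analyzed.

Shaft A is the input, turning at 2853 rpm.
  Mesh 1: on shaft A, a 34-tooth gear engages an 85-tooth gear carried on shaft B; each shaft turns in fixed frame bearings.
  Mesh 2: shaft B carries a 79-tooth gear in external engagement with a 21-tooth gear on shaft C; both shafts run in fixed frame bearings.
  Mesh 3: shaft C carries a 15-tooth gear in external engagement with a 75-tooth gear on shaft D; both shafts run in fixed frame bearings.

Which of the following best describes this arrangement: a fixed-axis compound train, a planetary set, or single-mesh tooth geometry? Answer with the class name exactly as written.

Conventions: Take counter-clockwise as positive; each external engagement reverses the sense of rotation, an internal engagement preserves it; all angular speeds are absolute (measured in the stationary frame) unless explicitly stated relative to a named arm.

fixed-axis compound train

recognized (4 fixed axles, 3 meshes): fixed-axis compound train
classification: fixed-axis compound train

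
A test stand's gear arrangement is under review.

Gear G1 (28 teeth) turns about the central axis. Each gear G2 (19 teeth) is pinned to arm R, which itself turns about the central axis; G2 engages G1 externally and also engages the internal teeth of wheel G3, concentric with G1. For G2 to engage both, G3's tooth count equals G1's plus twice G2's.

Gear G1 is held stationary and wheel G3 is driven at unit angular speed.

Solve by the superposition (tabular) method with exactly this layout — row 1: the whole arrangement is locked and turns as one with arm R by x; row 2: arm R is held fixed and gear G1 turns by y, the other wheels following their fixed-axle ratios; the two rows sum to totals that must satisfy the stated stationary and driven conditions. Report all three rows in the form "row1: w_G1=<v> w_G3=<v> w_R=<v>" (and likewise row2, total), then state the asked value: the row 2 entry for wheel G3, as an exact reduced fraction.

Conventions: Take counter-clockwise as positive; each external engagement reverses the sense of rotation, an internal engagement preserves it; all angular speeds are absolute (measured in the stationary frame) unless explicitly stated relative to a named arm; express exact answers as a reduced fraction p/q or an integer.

row1: w_G1=33/47 w_G3=33/47 w_R=33/47
row2: w_G1=-33/47 w_G3=14/47 w_R=0
total: w_G1=0 w_G3=1 w_R=33/47
asked value: 14/47

planetary set (28T centre, 19T on arm, 66T internal) — Willis relation
superposition row 1 [locked train]: every member turns x
row 2 — arm fixed, fixed-axis ratios: sun y, ring −(28/66)·y, arm 0
boundary: total ω_sun = x + y = 0 and total ω_ring = x − (28/66)·y = 1  ⇒  y = -33/47, x = 33/47
row 2 ring = −(28/66)·(-33/47) = 14/47
totals (row 1 + row 2): sun 33/47 + (-33/47) = 0, ring 33/47 + 14/47 = 1, arm 33/47 + 0 = 33/47
asked cell (row2, ring) = 14/47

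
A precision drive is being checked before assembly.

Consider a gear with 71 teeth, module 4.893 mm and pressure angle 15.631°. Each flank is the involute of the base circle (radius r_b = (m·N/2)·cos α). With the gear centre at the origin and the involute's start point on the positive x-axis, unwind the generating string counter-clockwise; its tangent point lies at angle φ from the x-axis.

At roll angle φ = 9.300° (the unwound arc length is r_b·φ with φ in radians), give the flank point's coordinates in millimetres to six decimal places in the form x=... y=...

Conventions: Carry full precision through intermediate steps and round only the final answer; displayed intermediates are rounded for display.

x=169.466568 y=0.237822

class = single-mesh tooth geometry [base-circle involute, m = 4.893, 71T]
pitch radius r_p = m·N/2 = 4.893·71/2 = 173.701500
base radius r_b = r_p·cos α = 173.701500·cos 15.631° = 167.277485
roll angle φ = 9.300° = 0.16231562 rad
x = r_b·(cos φ + φ·sin φ) = 169.466568
y = r_b·(sin φ − φ·cos φ) = 0.237822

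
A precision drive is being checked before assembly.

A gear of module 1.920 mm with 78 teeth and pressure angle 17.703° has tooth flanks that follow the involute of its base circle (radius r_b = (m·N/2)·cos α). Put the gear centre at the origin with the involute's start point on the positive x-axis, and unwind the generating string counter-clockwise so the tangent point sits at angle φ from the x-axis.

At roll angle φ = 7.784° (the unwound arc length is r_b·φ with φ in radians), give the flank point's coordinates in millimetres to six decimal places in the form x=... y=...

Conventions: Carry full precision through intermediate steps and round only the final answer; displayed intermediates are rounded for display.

x=71.989371 y=0.059513

topology: single-mesh involute geometry — m = 1.920, N = 78
pitch radius r_p = m·N/2 = 1.920·78/2 = 74.880000
base radius r_b = r_p·cos α = 74.880000·cos 17.703° = 71.334100
roll angle φ = 7.784° = 0.13585643 rad
x = r_b·(cos φ + φ·sin φ) = 71.989371
y = r_b·(sin φ − φ·cos φ) = 0.059513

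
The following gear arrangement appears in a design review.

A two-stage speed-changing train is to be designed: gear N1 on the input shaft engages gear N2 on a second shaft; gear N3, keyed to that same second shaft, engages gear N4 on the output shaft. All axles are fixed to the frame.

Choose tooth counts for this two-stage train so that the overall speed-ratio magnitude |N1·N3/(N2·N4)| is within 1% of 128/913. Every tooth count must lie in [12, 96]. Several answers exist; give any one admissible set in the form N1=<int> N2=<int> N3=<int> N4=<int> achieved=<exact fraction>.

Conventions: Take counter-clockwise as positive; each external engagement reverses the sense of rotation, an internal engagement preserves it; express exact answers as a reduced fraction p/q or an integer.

N1=16 N2=22 N3=16 N4=83 achieved=128/913

design class (target 128/913): fixed-axis compound train
target = 128/913 in lowest terms: an exact hit needs N1·N3 = k·128 and N2·N4 = k·913 for one integer k, every count in [12, 96]; additionally prefer no 1:1 stage (N1 ≠ N2, N3 ≠ N4)
k = 1: no 1:1-free in-range split of k·128 and k·913 into factor pairs; take k = 2
k = 2: N1·N3 = 256 = 16·16, N2·N4 = 1826 = 22·83
achieved = 16·16/(22·83) = 128/913; |achieved − target| = 0 ≤ 32/22825 ✓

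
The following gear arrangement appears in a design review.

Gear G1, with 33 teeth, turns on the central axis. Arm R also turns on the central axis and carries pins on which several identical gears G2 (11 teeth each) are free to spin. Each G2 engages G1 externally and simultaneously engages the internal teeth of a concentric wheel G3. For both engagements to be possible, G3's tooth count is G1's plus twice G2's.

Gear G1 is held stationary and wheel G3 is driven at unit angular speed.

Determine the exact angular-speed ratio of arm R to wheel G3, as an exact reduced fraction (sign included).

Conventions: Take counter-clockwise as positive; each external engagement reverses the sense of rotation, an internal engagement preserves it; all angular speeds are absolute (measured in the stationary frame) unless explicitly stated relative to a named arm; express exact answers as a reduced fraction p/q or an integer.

5/8

topology: planetary set — G1 33T / G2 11T / G3 55T, arm = carrier (Willis)
ring teeth: 33 + 2·11 = 55
33(ω_sun−ω_arm) = −55(ω_ring−ω_arm),  ω_sun = 0, ω_ring = 1
33(0−ω_arm) = −55(1−ω_arm)  ⇒  88·ω_arm = 55  ⇒  ω_arm = 5/8
ω_out/ω_in = 5/8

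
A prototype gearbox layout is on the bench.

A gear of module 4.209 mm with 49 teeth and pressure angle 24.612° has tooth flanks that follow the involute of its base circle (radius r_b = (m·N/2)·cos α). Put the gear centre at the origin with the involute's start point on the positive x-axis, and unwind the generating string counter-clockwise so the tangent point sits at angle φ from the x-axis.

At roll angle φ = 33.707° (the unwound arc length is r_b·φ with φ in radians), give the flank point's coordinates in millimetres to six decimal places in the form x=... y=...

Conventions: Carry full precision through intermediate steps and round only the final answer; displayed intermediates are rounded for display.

x=108.598445 y=6.145333

class = single-mesh tooth geometry [base-circle involute, m = 4.209, 49T]
pitch radius r_p = m·N/2 = 4.209·49/2 = 103.120500
base radius r_b = r_p·cos α = 103.120500·cos 24.612° = 93.751889
roll angle φ = 33.707° = 0.58829813 rad
x = r_b·(cos φ + φ·sin φ) = 108.598445
y = r_b·(sin φ − φ·cos φ) = 6.145333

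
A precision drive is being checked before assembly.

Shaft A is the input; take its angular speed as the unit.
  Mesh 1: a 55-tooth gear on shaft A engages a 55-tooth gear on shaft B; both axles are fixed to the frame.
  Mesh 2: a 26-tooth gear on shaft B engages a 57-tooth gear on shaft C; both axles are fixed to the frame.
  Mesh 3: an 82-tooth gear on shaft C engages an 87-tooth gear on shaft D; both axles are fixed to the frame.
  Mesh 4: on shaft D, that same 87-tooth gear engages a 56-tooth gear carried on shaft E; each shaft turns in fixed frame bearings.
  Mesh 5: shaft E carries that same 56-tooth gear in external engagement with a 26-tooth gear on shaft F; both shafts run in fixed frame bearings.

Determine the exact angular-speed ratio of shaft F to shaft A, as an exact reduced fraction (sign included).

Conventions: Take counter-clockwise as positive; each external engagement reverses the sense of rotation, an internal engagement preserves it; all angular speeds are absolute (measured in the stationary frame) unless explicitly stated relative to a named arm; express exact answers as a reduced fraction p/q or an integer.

-82/57

class = fixed-axis compound train [5 meshes; 5 ratios multiply, 5 sense flips]
mesh 1 [55T→55T]: running ratio 1, sense −
mesh 2 [26T→57T]: running ratio 26/57, sense +
mesh 3 [82T→87T]: running ratio 2132/4959, sense −
mesh 4 [87T→56T]: running ratio 533/798, sense +
mesh 5 [56T→26T]: running ratio 82/57, sense −
ω_out/ω_in = -82/57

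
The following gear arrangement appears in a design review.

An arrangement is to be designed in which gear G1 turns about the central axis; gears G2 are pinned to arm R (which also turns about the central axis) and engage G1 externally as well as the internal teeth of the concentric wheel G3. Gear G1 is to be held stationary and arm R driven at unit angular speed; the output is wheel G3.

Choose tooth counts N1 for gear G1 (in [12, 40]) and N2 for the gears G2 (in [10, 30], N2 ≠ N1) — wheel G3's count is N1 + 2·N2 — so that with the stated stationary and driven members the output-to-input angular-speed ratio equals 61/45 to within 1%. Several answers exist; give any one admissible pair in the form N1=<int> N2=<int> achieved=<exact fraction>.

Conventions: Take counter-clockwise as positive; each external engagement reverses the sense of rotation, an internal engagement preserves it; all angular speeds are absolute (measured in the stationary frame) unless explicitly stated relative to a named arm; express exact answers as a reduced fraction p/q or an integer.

N1=32 N2=29 achieved=61/45

class = planetary set [ratio 61/45 wanted; Willis about the carrier]
Willis with ω_sun = 0: ω_ring/ω_arm = (N1+N3)/N3; set equal to 61/45  ⇒  N3/N1 = 1/(61/45 − 1) = 45/16
N3 = N1 + 2·N2  ⇒  N2/N1 = (N3/N1 − 1)/2 = (45/16 − 1)/2 = 29/32
smallest multiple with N1 ≥ 12 and N2 ≥ 10: k = 1  ⇒  N1 = 1·32 = 32, N2 = 1·29 = 29 (N1 ≤ 40, N2 ≤ 30, N2 ≠ N1 ✓), N3 = 32 + 2·29 = 90
check: (N1+N3)/N3 with N1 = 32, N3 = 90 gives 61/45; |achieved − target| = 0 ≤ 61/4500 ✓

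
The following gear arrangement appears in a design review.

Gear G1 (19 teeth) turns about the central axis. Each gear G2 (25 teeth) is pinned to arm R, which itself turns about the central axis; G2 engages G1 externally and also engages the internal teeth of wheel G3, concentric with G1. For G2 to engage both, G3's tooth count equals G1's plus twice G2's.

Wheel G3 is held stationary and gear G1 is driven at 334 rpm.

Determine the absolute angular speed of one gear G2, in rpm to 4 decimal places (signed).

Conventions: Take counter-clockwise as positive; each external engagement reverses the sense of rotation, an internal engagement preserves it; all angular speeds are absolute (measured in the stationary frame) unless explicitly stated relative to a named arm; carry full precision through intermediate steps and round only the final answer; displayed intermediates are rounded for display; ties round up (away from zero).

topology: planetary set — G1 19T / G2 25T / G3 69T, arm = carrier (Willis)
normalise by the input: solve with ω_sun = 1, then scale by 334 rpm
ring teeth: 19 + 2·25 = 69
19(ω_sun−ω_arm) = −69(ω_ring−ω_arm),  ω_ring = 0, ω_sun = 1
19(1−ω_arm) = −69(0−ω_arm)  ⇒  88·ω_arm = 19  ⇒  ω_arm = 19/88
sun–planet mesh: 19·(1−19/88) = −25·(ω_p−ω_arm)  ⇒  ω_p−ω_arm = -1311/2200
ω_p = 19/88 − 1311/2200 = -19/50
scale: ω_p = -19/50 × 334 rpm = -126.9200 rpm

-126.9200 rpm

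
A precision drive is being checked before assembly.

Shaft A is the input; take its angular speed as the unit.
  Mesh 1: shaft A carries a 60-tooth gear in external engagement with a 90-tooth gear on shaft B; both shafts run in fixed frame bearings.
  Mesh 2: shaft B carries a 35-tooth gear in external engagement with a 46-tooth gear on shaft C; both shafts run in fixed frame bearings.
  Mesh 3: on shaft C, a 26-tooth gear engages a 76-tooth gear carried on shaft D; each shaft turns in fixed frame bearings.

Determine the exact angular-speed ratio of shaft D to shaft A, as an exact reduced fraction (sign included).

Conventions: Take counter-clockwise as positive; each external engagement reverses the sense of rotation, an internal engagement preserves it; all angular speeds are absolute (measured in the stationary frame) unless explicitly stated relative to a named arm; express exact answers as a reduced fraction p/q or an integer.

-455/2622

class = fixed-axis compound train [3 meshes; 3 ratios multiply, 3 sense flips]
mesh 1 [60T→90T]: running ratio 2/3, sense −
mesh 2 [35T→46T]: running ratio 35/69, sense +
mesh 3 [26T→76T]: running ratio 455/2622, sense −
ω_out/ω_in = -455/2622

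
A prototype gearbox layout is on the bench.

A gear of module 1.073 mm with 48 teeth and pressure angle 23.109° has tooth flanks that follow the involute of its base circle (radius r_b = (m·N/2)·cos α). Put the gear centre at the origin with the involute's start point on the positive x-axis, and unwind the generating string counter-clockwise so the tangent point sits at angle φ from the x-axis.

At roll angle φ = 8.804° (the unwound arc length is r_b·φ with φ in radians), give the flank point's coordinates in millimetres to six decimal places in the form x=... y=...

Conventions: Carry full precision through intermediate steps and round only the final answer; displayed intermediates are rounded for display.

class = single-mesh tooth geometry [base-circle involute, m = 1.073, 48T]
pitch radius r_p = m·N/2 = 1.073·48/2 = 25.752000
base radius r_b = r_p·cos α = 25.752000·cos 23.109° = 23.685656
roll angle φ = 8.804° = 0.15365879 rad
x = r_b·(cos φ + φ·sin φ) = 23.963629
y = r_b·(sin φ − φ·cos φ) = 0.028577

x=23.963629 y=0.028577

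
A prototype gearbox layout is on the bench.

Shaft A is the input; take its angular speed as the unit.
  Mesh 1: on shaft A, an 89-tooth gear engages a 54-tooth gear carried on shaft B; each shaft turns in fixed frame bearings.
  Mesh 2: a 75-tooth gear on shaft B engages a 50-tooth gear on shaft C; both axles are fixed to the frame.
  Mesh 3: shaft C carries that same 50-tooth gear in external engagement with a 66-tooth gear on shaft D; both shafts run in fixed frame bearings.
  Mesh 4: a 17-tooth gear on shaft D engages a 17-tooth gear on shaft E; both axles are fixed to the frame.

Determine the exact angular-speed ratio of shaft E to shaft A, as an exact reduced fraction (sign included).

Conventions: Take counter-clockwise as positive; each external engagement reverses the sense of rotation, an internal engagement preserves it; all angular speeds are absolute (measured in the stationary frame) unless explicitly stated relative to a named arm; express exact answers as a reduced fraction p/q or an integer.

2225/1188

class = fixed-axis compound train [4 meshes; 4 ratios multiply, 4 sense flips]
mesh 1 [89T→54T]: running ratio 89/54, sense −
mesh 2 [75T→50T]: running ratio 89/36, sense +
mesh 3 [50T→66T]: running ratio 2225/1188, sense −
mesh 4 [17T→17T]: running ratio 2225/1188, sense +
ω_out/ω_in = 2225/1188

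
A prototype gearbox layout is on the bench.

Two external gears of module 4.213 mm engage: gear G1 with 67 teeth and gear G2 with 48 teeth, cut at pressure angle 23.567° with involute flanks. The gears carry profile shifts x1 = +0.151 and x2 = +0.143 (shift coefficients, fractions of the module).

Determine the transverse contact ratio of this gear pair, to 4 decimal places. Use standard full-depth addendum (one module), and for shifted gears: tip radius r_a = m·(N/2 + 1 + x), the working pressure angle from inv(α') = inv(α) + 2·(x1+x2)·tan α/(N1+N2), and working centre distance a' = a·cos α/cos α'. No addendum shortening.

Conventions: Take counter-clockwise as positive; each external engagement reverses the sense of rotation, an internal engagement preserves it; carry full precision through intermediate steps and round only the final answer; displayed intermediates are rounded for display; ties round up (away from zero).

1.5721

recognized (one external pair, fixed centres): single-mesh tooth geometry, m = 4.213, N1 = 67, N2 = 48
base radii: r_b1 = 129.363834, r_b2 = 92.678568
tip radii: r_a1 = 145.984663, r_a2 = 105.927459
inv(α') = inv(23.567°) + 2·(+0.151+0.143)·tan α/(67+48) = 0.02711212  ⇒  α' = 24.21813°
a' = a·cos α / cos α' = 242.2475·cos 23.567°/cos 24.21813° = 243.470127
action lengths: √(r_a1²−r_b1²) = 67.649983, √(r_a2²−r_b2²) = 51.296293
base pitch p_b = π·m·cos α = 12.131596
CR = (67.649983 + 51.296293 − 243.470127·sin 24.21813°)/12.131596 = 1.572092
contact ratio ≈ 1.5721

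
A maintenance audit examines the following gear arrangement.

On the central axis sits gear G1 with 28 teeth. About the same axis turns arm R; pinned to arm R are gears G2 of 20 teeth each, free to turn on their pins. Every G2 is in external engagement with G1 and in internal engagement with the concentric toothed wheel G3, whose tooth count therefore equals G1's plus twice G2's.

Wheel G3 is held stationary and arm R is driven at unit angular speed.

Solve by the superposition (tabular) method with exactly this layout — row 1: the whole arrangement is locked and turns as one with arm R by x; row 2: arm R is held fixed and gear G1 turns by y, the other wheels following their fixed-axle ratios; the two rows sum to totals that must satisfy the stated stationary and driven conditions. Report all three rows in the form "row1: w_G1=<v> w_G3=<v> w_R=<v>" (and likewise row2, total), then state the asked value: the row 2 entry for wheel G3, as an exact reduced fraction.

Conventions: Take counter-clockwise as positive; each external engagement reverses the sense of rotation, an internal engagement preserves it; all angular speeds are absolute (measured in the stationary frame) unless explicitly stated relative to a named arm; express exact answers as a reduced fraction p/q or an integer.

row1: w_G1=1 w_G3=1 w_R=1
row2: w_G1=17/7 w_G3=-1 w_R=0
total: w_G1=24/7 w_G3=0 w_R=1
asked value: -1

recognized (axles ride arm R): planetary set, 28/20/68 teeth
row 1 (train locked, turned with arm): all members turn x
row 2 (arm held, sun turns y): ω_ring = −(28/68)·y, ω_arm = 0
boundary: total ω_ring = x − (28/68)·y = 0 and total ω_arm = x = 1  ⇒  y = 17/7, x = 1
row 2 ring = −(28/68)·17/7 = -1
totals (row 1 + row 2): sun 1 + 17/7 = 24/7, ring 1 + (-1) = 0, arm 1 + 0 = 1
asked cell (row2, ring) = -1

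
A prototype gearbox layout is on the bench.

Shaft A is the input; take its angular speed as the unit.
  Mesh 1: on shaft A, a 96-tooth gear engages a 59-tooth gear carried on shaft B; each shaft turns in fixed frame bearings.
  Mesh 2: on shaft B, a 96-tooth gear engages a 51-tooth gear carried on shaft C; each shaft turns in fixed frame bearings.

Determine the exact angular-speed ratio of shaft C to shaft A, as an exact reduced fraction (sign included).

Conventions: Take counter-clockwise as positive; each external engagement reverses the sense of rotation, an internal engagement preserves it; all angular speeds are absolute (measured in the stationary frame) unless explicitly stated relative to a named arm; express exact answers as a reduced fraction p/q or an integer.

3072/1003

class = fixed-axis compound train [2 meshes; 2 ratios multiply, 2 sense flips]
mesh 1 [96T→59T]: running ratio 96/59, sense −
mesh 2 [96T→51T]: running ratio 3072/1003, sense +
ω_out/ω_in = 3072/1003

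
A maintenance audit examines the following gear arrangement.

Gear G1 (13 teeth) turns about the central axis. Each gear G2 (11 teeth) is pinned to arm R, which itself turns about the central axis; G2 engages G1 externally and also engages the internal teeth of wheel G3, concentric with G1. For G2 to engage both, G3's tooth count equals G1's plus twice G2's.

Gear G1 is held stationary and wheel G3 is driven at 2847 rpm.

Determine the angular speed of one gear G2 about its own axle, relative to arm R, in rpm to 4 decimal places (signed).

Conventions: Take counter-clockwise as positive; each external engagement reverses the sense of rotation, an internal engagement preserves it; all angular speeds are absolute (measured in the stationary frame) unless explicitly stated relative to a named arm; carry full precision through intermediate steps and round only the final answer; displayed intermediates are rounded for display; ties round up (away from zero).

+2453.3807 rpm

topology: planetary set — G1 13T / G2 11T / G3 35T, arm = carrier (Willis)
normalise by the input: solve with ω_ring = 1, then scale by 2847 rpm
ring teeth: 13 + 2·11 = 35
13(ω_sun−ω_arm) = −35(ω_ring−ω_arm),  ω_sun = 0, ω_ring = 1
13(0−ω_arm) = −35(1−ω_arm)  ⇒  48·ω_arm = 35  ⇒  ω_arm = 35/48
sun–planet mesh: 13·(0−35/48) = −11·(ω_p−ω_arm)  ⇒  ω_p−ω_arm = 455/528
scale: ω_p−ω_arm = 455/528 × 2847 rpm = +2453.3807 rpm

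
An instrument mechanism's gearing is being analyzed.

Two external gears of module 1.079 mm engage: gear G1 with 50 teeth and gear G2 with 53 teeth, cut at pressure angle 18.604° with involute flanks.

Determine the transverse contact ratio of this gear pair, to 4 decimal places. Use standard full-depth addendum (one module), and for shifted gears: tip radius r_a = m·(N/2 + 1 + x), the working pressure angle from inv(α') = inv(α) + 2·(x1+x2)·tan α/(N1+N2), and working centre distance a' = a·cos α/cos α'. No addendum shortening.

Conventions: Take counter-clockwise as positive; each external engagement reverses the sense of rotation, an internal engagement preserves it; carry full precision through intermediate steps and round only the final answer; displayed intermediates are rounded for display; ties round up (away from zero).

recognized (one external pair, fixed centres): single-mesh tooth geometry, m = 1.079, N1 = 50, N2 = 53
base radii: r_b1 = 25.565452, r_b2 = 27.099379
tip radii: r_a1 = 28.054000, r_a2 = 29.672500
no profile shift: α' = α, a' = a
action lengths: √(r_a1²−r_b1²) = 11.551388, √(r_a2²−r_b2²) = 12.086393
base pitch p_b = π·m·cos α = 3.212649
CR = (11.551388 + 12.086393 − 55.568500·sin 18.60400°)/3.212649 = 1.839608
contact ratio ≈ 1.8396

1.8396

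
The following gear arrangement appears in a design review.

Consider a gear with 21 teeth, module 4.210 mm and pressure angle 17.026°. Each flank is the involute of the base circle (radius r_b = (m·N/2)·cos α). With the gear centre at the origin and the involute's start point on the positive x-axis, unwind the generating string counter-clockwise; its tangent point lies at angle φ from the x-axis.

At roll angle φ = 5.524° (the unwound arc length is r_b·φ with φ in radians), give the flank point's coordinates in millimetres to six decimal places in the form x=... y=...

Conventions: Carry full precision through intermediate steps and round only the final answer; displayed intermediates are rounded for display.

x=42.463571 y=0.012615

single-mesh involute tooth geometry (21T wheel at module 4.210)
pitch radius r_p = m·N/2 = 4.210·21/2 = 44.205000
base radius r_b = r_p·cos α = 44.205000·cos 17.026° = 42.267583
roll angle φ = 5.524° = 0.09641199 rad
x = r_b·(cos φ + φ·sin φ) = 42.463571
y = r_b·(sin φ − φ·cos φ) = 0.012615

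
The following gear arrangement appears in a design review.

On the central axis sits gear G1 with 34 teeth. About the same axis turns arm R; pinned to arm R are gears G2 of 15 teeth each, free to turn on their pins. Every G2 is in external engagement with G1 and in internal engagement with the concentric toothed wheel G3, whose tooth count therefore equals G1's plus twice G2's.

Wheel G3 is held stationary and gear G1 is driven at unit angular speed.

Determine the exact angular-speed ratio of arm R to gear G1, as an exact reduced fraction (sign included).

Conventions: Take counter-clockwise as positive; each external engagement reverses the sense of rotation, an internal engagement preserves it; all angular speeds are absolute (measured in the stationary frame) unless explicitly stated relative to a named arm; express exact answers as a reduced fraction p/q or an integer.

17/49

recognized (axles ride arm R): planetary set, 34/15/64 teeth
ring teeth: 34 + 2·15 = 64
34(ω_sun−ω_arm) = −64(ω_ring−ω_arm),  ω_ring = 0, ω_sun = 1
34(1−ω_arm) = −64(0−ω_arm)  ⇒  98·ω_arm = 34  ⇒  ω_arm = 17/49
ω_out/ω_in = 17/49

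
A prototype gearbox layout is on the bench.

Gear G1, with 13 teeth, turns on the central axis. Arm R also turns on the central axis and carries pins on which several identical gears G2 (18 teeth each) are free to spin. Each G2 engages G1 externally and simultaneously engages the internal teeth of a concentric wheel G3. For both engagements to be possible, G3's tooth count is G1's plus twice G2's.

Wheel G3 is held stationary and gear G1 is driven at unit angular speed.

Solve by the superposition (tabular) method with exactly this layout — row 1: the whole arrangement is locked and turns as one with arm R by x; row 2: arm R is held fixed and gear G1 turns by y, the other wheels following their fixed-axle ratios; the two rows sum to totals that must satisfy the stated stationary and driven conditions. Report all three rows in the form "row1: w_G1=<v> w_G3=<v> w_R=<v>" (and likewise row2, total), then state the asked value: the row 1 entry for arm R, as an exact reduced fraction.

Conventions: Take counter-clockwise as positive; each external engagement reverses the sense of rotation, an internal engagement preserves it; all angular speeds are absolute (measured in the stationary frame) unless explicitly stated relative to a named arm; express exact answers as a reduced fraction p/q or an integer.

class = planetary set [G3 = 13+2·18 = 49; Willis about the carrier]
row 1: whole set turns with the arm by x
row 2: sun turns y, ring = −(13/49)·y, arm 0
boundary: total ω_ring = x − (13/49)·y = 0 and total ω_sun = x + y = 1  ⇒  y = 49/62, x = 13/62
row 2 ring = −(13/49)·49/62 = -13/62
totals (row 1 + row 2): sun 13/62 + 49/62 = 1, ring 13/62 + (-13/62) = 0, arm 13/62 + 0 = 13/62
asked cell (row1, arm) = 13/62

row1: w_G1=13/62 w_G3=13/62 w_R=13/62
row2: w_G1=49/62 w_G3=-13/62 w_R=0
total: w_G1=1 w_G3=0 w_R=13/62
asked value: 13/62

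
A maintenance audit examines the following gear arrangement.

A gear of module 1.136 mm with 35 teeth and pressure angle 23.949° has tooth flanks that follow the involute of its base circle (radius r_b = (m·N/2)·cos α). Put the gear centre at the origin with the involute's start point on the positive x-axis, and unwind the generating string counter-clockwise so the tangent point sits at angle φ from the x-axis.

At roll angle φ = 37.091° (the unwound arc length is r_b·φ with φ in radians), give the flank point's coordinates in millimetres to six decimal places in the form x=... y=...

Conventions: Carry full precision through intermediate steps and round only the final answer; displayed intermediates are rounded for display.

topology: single-mesh involute geometry — m = 1.136, N = 35
pitch radius r_p = m·N/2 = 1.136·35/2 = 19.880000
base radius r_b = r_p·cos α = 19.880000·cos 23.949° = 18.168474
roll angle φ = 37.091° = 0.64736007 rad
x = r_b·(cos φ + φ·sin φ) = 21.585788
y = r_b·(sin φ − φ·cos φ) = 1.575159

x=21.585788 y=1.575159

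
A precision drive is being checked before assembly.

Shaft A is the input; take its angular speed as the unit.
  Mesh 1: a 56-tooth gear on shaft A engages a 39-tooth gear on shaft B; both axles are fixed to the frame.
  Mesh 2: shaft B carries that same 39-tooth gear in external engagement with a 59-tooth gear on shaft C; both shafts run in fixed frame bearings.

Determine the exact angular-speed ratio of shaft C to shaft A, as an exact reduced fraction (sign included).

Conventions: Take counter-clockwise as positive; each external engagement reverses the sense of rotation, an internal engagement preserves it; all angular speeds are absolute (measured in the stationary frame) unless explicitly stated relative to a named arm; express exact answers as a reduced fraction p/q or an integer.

56/59

class = fixed-axis compound train [2 meshes; 2 ratios multiply, 2 sense flips]
mesh 1 [56T→39T]: running ratio 56/39, sense −
mesh 2 [39T→59T]: running ratio 56/59, sense +
ω_out/ω_in = 56/59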